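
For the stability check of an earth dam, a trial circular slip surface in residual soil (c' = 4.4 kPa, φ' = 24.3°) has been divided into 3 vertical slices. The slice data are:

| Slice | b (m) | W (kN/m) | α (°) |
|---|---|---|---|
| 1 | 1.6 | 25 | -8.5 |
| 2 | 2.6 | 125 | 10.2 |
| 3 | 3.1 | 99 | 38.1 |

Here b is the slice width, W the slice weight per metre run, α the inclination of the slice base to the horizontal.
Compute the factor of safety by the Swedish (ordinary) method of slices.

FS = 1.73

Ordinary method of slices: FS = Σ[c'·Δl_i + (W_i cosα_i)·tanφ'] / Σ W_i sinα_i, with Δl_i = b_i / cosα_i.
Slice 1: Δl = 1.6/cos(-8.5°) = 1.618 m; N'_1 = 25·cos(-8.5°) = 24.7; c'Δl = 7.12; W sinα = -3.7
Slice 2: Δl = 2.6/cos10.2° = 2.642 m; N'_2 = 125·cos10.2° = 123.0; c'Δl = 11.62; W sinα = 22.1
Slice 3: Δl = 3.1/cos38.1° = 3.939 m; N'_3 = 99·cos38.1° = 77.9; c'Δl = 17.33; W sinα = 61.1
Σc'Δl = 36.1 kN/m; ΣN' = 225.7 kN/m; ΣW sinα = 79.5 kN/m
Resisting = 36.1 + 225.7·tan24.3° = 36.1 + 101.9 = 138.0 kN/m
FS = 138.0 / 79.5 = 1.735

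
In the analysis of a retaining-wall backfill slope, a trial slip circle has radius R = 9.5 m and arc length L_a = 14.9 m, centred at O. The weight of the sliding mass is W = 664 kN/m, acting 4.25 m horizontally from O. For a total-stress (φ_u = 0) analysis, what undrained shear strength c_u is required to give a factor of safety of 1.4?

c_u = 27.9 kPa

FS = c_u·L_a·R / (W·d), so c_u = FS·W·d / (L_a·R).
c_u = 1.4·664·4.25 / (14.90·9.5) = 3950.8 / 141.55 = 27.91 kPa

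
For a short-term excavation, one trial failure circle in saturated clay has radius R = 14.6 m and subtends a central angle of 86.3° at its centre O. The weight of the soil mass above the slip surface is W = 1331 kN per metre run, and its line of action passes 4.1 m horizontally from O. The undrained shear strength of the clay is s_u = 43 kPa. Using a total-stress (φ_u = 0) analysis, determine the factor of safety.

Taking moments about the centre O, the resisting moment is provided by the undrained shear strength acting along the arc:
Arc length L_a = R·θ = 14.6·(86.3°·π/180) = 14.6·1.5062 = 21.99 m
M_R = s_u·L_a·R = 43·21.99·14.6 = 13805.8 kN·m/m
M_D = W·d = 1331·4.1 = 5457.1 kN·m/m
FS = M_R / M_D = 13805.8 / 5457.1 = 2.530

FS = 2.53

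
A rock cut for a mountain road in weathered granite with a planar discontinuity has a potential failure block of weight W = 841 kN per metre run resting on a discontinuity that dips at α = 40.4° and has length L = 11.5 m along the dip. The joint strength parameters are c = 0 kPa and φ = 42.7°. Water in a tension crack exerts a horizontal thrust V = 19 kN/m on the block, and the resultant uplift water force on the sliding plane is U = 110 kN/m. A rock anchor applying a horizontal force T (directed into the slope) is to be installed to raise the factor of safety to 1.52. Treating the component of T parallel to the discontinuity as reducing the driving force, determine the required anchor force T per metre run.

T = 212 kN/m

Resolving forces along and normal to the sliding plane, with the horizontal anchor force T adding T·sinα to the effective normal force and T·cosα acting up the plane against the driving force:
FS = [cL + (W cosα − U − V sinα + T sinα) tanφ] / [W sinα + V cosα − T cosα]
Without the anchor: N' = 518.1 kN/m, driving T_d = 559.5 kN/m, resisting R = 0·11.5 + 518.1·tan42.7° = 478.1 kN/m, FS = 0.85.
Setting FS = 1.52 and solving for T:
1.52·(559.5 − T cos40.4°) = 478.1 + T sin40.4°·tan42.7°
T·(sin40.4°·tan42.7° + 1.52·cos40.4°) = 1.52·559.5 − 478.1
T·(0.6481·0.9228 + 1.52·0.7615) = 850.5 − 478.1 = 372.4
T·1.7556 = 372.4
T = 212.1 kN/m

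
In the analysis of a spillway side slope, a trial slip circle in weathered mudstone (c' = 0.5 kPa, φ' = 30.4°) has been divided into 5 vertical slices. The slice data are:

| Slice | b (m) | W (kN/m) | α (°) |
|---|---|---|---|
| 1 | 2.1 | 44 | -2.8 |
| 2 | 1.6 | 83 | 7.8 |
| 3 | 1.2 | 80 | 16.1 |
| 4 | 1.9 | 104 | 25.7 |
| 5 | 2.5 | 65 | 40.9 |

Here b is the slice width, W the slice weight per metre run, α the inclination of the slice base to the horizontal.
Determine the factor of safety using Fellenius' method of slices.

Ordinary method of slices: FS = Σ[c'·Δl_i + (W_i cosα_i)·tanφ'] / Σ W_i sinα_i, with Δl_i = b_i / cosα_i.
Slice 1: Δl = 2.1/cos(-2.8°) = 2.103 m; N'_1 = 44·cos(-2.8°) = 43.9; c'Δl = 1.05; W sinα = -2.1
Slice 2: Δl = 1.6/cos7.8° = 1.615 m; N'_2 = 83·cos7.8° = 82.2; c'Δl = 0.81; W sinα = 11.3
Slice 3: Δl = 1.2/cos16.1° = 1.249 m; N'_3 = 80·cos16.1° = 76.9; c'Δl = 0.62; W sinα = 22.2
Slice 4: Δl = 1.9/cos25.7° = 2.109 m; N'_4 = 104·cos25.7° = 93.7; c'Δl = 1.05; W sinα = 45.1
Slice 5: Δl = 2.5/cos40.9° = 3.308 m; N'_5 = 65·cos40.9° = 49.1; c'Δl = 1.65; W sinα = 42.6
Σc'Δl = 5.2 kN/m; ΣN' = 345.9 kN/m; ΣW sinα = 119.0 kN/m
Resisting = 5.2 + 345.9·tan30.4° = 5.2 + 202.9 = 208.1 kN/m
FS = 208.1 / 119.0 = 1.750

FS = 1.75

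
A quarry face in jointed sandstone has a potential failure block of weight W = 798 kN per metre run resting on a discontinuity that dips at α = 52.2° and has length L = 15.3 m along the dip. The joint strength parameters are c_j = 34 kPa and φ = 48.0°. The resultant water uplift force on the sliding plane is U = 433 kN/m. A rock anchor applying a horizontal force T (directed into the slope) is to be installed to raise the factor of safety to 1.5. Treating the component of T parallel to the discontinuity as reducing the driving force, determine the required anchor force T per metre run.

T = 202 kN/m

Resolving forces along and normal to the sliding plane, with the horizontal anchor force T adding T·sinα to the effective normal force and T·cosα acting up the plane against the driving force:
FS = [c_jL + (W cosα − U + T sinα) tanφ] / [W sinα − T cosα]
Without the anchor: N' = 56.1 kN/m, driving T_d = 630.5 kN/m, resisting R = 34·15.3 + 56.1·tan48.0° = 582.5 kN/m, FS = 0.92.
Setting FS = 1.5 and solving for T:
1.5·(630.5 − T cos52.2°) = 582.5 + T sin52.2°·tan48.0°
T·(sin52.2°·tan48.0° + 1.5·cos52.2°) = 1.5·630.5 − 582.5
T·(0.7902·1.1106 + 1.5·0.6129) = 945.8 − 582.5 = 363.3
T·1.7969 = 363.3
T = 202.2 kN/m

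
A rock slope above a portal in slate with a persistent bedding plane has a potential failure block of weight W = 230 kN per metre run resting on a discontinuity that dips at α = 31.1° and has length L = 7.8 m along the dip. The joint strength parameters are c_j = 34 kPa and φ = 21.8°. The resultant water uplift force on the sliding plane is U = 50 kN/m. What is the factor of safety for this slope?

FS = 2.73

Resolving the block weight along and normal to the plane and applying the Mohr–Coulomb strength on the joint:
N' = W cosα − U = 230·cos31.1° − 50 = 146.9 kN/m
Driving force T = W sinα = 230·sin31.1° = 118.8 kN/m
Resisting force R = c_j·L + N'·tanφ = 34·7.8 + 146.9·tan21.8° = 265.2 + 58.8 = 324.0 kN/m
FS = R / T = 324.0 / 118.8 = 2.727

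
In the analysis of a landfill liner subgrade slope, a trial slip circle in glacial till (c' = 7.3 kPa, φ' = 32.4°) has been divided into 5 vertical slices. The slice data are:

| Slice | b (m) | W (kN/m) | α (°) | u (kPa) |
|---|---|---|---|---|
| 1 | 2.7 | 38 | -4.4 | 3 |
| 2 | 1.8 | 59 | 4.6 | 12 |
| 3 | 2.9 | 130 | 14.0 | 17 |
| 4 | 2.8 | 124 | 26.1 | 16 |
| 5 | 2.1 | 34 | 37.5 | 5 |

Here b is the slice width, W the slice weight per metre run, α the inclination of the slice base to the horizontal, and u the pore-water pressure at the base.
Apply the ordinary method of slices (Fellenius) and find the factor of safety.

Ordinary method of slices: FS = Σ[c'·Δl_i + (W_i cosα_i − u_i·Δl_i)·tanφ'] / Σ W_i sinα_i, with Δl_i = b_i / cosα_i.
Slice 1: Δl = 2.7/cos(-4.4°) = 2.708 m; N'_1 = 38·cos(-4.4°) − 3·2.708 = 29.8; c'Δl = 19.77; W sinα = -2.9
Slice 2: Δl = 1.8/cos4.6° = 1.806 m; N'_2 = 59·cos4.6° − 12·1.806 = 37.1; c'Δl = 13.18; W sinα = 4.7
Slice 3: Δl = 2.9/cos14.0° = 2.989 m; N'_3 = 130·cos14.0° − 17·2.989 = 75.3; c'Δl = 21.82; W sinα = 31.4
Slice 4: Δl = 2.8/cos26.1° = 3.118 m; N'_4 = 124·cos26.1° − 16·3.118 = 61.5; c'Δl = 22.76; W sinα = 54.6
Slice 5: Δl = 2.1/cos37.5° = 2.647 m; N'_5 = 34·cos37.5° − 5·2.647 = 13.7; c'Δl = 19.32; W sinα = 20.7
Σc'Δl = 96.9 kN/m; ΣN' = 217.4 kN/m; ΣW sinα = 108.5 kN/m
Resisting = 96.9 + 217.4·tan32.4° = 96.9 + 138.0 = 234.8 kN/m
FS = 234.8 / 108.5 = 2.164

FS = 2.16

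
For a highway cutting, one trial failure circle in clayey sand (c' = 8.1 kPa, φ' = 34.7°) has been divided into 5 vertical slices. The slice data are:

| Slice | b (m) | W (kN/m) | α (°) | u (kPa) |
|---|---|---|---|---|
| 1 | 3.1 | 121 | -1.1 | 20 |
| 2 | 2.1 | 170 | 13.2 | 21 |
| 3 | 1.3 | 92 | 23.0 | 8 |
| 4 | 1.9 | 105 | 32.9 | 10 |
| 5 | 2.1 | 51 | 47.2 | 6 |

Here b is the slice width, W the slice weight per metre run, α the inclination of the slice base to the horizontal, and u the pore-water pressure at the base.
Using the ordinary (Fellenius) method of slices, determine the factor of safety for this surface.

FS = 1.97

Ordinary method of slices: FS = Σ[c'·Δl_i + (W_i cosα_i − u_i·Δl_i)·tanφ'] / Σ W_i sinα_i, with Δl_i = b_i / cosα_i.
Slice 1: Δl = 3.1/cos(-1.1°) = 3.101 m; N'_1 = 121·cos(-1.1°) − 20·3.101 = 59.0; c'Δl = 25.11; W sinα = -2.3
Slice 2: Δl = 2.1/cos13.2° = 2.157 m; N'_2 = 170·cos13.2° − 21·2.157 = 120.2; c'Δl = 17.47; W sinα = 38.8
Slice 3: Δl = 1.3/cos23.0° = 1.412 m; N'_3 = 92·cos23.0° − 8·1.412 = 73.4; c'Δl = 11.44; W sinα = 35.9
Slice 4: Δl = 1.9/cos32.9° = 2.263 m; N'_4 = 105·cos32.9° − 10·2.263 = 65.5; c'Δl = 18.33; W sinα = 57.0
Slice 5: Δl = 2.1/cos47.2° = 3.091 m; N'_5 = 51·cos47.2° − 6·3.091 = 16.1; c'Δl = 25.04; W sinα = 37.4
Σc'Δl = 97.4 kN/m; ΣN' = 334.2 kN/m; ΣW sinα = 166.9 kN/m
Resisting = 97.4 + 334.2·tan34.7° = 97.4 + 231.4 = 328.8 kN/m
FS = 328.8 / 166.9 = 1.970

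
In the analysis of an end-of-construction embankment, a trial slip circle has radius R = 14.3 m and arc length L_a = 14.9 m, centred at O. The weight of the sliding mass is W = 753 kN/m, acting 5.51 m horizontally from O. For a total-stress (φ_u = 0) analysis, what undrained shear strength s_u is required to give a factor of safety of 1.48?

s_u = 28.8 kPa

FS = s_u·L_a·R / (W·d), so s_u = FS·W·d / (L_a·R).
s_u = 1.48·753·5.51 / (14.90·14.3) = 6140.6 / 213.07 = 28.82 kPa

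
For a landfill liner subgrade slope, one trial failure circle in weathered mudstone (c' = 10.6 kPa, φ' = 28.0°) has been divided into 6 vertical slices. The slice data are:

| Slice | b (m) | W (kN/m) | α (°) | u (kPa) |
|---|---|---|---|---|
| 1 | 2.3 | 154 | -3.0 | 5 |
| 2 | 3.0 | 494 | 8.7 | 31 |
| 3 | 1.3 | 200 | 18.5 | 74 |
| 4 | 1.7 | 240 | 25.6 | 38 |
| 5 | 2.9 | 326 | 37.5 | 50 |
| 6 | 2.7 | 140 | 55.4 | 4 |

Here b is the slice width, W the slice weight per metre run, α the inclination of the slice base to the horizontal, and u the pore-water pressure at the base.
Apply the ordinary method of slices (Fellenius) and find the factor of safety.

Ordinary method of slices: FS = Σ[c'·Δl_i + (W_i cosα_i − u_i·Δl_i)·tanφ'] / Σ W_i sinα_i, with Δl_i = b_i / cosα_i.
Slice 1: Δl = 2.3/cos(-3.0°) = 2.303 m; N'_1 = 154·cos(-3.0°) − 5·2.303 = 142.3; c'Δl = 24.41; W sinα = -8.1
Slice 2: Δl = 3.0/cos8.7° = 3.035 m; N'_2 = 494·cos8.7° − 31·3.035 = 394.2; c'Δl = 32.17; W sinα = 74.7
Slice 3: Δl = 1.3/cos18.5° = 1.371 m; N'_3 = 200·cos18.5° − 74·1.371 = 88.2; c'Δl = 14.53; W sinα = 63.5
Slice 4: Δl = 1.7/cos25.6° = 1.885 m; N'_4 = 240·cos25.6° − 38·1.885 = 144.8; c'Δl = 19.98; W sinα = 103.7
Slice 5: Δl = 2.9/cos37.5° = 3.655 m; N'_5 = 326·cos37.5° − 50·3.655 = 75.9; c'Δl = 38.75; W sinα = 198.5
Slice 6: Δl = 2.7/cos55.4° = 4.755 m; N'_6 = 140·cos55.4° − 4·4.755 = 60.5; c'Δl = 50.40; W sinα = 115.2
Σc'Δl = 180.2 kN/m; ΣN' = 905.9 kN/m; ΣW sinα = 547.5 kN/m
Resisting = 180.2 + 905.9·tan28.0° = 180.2 + 481.7 = 661.9 kN/m
FS = 661.9 / 547.5 = 1.209

FS = 1.21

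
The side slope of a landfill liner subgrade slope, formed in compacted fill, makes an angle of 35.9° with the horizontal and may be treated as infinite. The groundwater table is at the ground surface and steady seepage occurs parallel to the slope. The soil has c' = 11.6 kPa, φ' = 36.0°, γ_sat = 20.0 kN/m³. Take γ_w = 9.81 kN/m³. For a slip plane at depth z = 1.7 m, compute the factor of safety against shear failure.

With seepage parallel to the slope and the water table at the surface, the effective normal stress on the slip plane uses the buoyant unit weight γ' = γ_sat − γ_w while the driving shear stress uses γ_sat:
FS = [c' + γ' z cos²β tanφ'] / [γ_sat z sinβ cosβ]
γ' = 20.0 − 9.81 = 10.19 kN/m³
Numerator = 11.6 + 10.19·1.7·cos²35.9°·tan36.0° = 11.6 + 10.19·1.7·0.6562·0.7265 = 19.858 kPa
Denominator = 20.0·1.7·sin35.9°·cos35.9° = 20.0·1.7·0.5864·0.8100 = 16.150 kPa
FS = 19.858 / 16.150 = 1.230

FS = 1.23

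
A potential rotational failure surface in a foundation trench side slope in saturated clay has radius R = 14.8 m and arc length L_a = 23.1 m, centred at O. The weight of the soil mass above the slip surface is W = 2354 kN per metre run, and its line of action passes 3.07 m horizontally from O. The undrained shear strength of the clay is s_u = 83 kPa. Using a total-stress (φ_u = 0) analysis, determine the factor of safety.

Taking moments about the centre O, the resisting moment is provided by the undrained shear strength acting along the arc:
M_R = s_u·L_a·R = 83·23.10·14.8 = 28376.0 kN·m/m
M_D = W·d = 2354·3.07 = 7226.8 kN·m/m
FS = M_R / M_D = 28376.0 / 7226.8 = 3.927

FS = 3.93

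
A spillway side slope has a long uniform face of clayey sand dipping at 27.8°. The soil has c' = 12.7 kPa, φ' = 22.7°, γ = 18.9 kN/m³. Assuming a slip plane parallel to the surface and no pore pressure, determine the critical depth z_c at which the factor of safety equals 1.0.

z_c = 7.88 m

Setting FS = 1.00 in FS = [c' + γz cos²β tanφ'] / [γz sinβ cosβ] and solving for z:
z = c' / [γ cosβ (FS·sinβ − cosβ·tanφ')]
  = 12.7 / [18.9·cos27.8°·(1.00·sin27.8° − cos27.8°·tan22.7°)]
  = 12.7 / [18.9·0.8846·(1.00·0.4664 − 0.8846·0.4183)]
  = 12.7 / 1.6110 = 7.883 m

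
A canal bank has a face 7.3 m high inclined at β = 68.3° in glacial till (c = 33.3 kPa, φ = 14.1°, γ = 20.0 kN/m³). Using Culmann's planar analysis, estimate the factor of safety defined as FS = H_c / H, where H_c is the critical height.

H_c = (4c/γ) · sinβ cosφ / [1 − cos(β − φ)]
    = (4·33.3/20.0) · sin68.3°·cos14.1° / [1 − cos54.2°]
    = 6.660 · 0.9011 / 0.4150 = 14.46 m
FS = H_c / H = 14.46 / 7.3 = 1.981

FS = 1.98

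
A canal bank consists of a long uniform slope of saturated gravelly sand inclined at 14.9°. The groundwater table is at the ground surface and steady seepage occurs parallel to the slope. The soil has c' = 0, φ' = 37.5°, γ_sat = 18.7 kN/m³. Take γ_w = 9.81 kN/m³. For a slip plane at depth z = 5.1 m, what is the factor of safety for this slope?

FS = 1.37

With seepage parallel to the slope and the water table at the surface, the effective normal stress on the slip plane uses the buoyant unit weight γ' = γ_sat − γ_w while the driving shear stress uses γ_sat:
FS = [c' + γ' z cos²β tanφ'] / [γ_sat z sinβ cosβ]
(For c' = 0 this reduces to FS = (γ'/γ_sat)·tanφ'/tanβ.)
γ' = 18.7 − 9.81 = 8.89 kN/m³
Numerator = 0.0 + 8.89·5.1·cos²14.9°·tan37.5° = 0.0 + 8.89·5.1·0.9339·0.7673 = 32.490 kPa
Denominator = 18.7·5.1·sin14.9°·cos14.9° = 18.7·5.1·0.2571·0.9664 = 23.698 kPa
FS = 32.490 / 23.698 = 1.371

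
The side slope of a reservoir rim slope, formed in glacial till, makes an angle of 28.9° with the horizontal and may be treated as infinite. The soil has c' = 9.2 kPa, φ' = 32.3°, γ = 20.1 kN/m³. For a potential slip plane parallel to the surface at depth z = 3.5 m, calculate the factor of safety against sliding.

FS = 1.45

For an infinite slope with a slip plane parallel to the surface (no pore pressure): FS = [c' + γz cos²β tanφ'] / [γz sinβ cosβ].
γz = 20.1·3.5 = 70.35 kN/m²
Numerator = 9.2 + 70.35·cos²28.9°·tan32.3° = 9.2 + 70.35·0.7664·0.6322 = 43.286 kPa
Denominator = 70.35·sin28.9°·cos28.9° = 70.35·0.4833·0.8755 = 29.765 kPa
FS = 43.286 / 29.765 = 1.454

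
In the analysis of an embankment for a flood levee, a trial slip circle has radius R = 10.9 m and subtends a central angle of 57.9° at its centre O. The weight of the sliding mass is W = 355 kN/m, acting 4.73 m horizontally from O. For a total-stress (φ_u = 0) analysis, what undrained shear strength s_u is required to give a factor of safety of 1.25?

s_u = 17.5 kPa

FS = s_u·L_a·R / (W·d), so s_u = FS·W·d / (L_a·R).
Arc length L_a = R·θ = 10.9·(57.9°·π/180) = 10.9·1.0105 = 11.01 m
s_u = 1.25·355·4.73 / (11.01·10.9) = 2098.9 / 120.06 = 17.48 kPa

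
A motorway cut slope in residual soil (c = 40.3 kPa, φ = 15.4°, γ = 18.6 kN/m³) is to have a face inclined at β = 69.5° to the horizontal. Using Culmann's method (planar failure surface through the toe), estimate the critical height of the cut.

H_c = 18.92 m

Culmann's analysis gives the critical failure plane at α_cr = (β + φ)/2 = (69.5 + 15.4)/2 = 42.5°, and the critical height
H_c = (4c/γ) · sinβ cosφ / [1 − cos(β − φ)]
    = (4·40.3/18.6) · sin69.5°·cos15.4° / [1 − cos(54.1°)]
    = 8.667 · 0.9367·0.9641 / [1 − 0.5864]
    = 8.667 · 0.9030 / 0.4136
    = 18.92 m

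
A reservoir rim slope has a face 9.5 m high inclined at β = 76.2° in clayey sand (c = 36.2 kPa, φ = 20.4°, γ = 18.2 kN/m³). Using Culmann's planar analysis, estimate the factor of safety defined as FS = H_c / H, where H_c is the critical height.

H_c = (4c/γ) · sinβ cosφ / [1 − cos(β − φ)]
    = (4·36.2/18.2) · sin76.2°·cos20.4° / [1 − cos55.8°]
    = 7.956 · 0.9102 / 0.4379 = 16.54 m
FS = H_c / H = 16.54 / 9.5 = 1.741

FS = 1.74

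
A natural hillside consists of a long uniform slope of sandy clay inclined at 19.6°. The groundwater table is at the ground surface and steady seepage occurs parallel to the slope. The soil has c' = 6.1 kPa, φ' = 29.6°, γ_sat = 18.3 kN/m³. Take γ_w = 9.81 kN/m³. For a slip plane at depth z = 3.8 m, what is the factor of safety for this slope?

FS = 1.02

With seepage parallel to the slope and the water table at the surface, the effective normal stress on the slip plane uses the buoyant unit weight γ' = γ_sat − γ_w while the driving shear stress uses γ_sat:
FS = [c' + γ' z cos²β tanφ'] / [γ_sat z sinβ cosβ]
γ' = 18.3 − 9.81 = 8.49 kN/m³
Numerator = 6.1 + 8.49·3.8·cos²19.6°·tan29.6° = 6.1 + 8.49·3.8·0.8875·0.5681 = 22.365 kPa
Denominator = 18.3·3.8·sin19.6°·cos19.6° = 18.3·3.8·0.3355·0.9421 = 21.976 kPa
FS = 22.365 / 21.976 = 1.018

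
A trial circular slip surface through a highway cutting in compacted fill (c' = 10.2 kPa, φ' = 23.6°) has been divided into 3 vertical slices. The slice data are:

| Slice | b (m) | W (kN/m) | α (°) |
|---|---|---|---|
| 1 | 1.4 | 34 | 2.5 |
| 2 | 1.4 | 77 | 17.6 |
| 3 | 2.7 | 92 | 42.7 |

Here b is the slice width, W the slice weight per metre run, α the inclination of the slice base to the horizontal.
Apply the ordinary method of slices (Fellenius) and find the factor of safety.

Ordinary method of slices: FS = Σ[c'·Δl_i + (W_i cosα_i)·tanφ'] / Σ W_i sinα_i, with Δl_i = b_i / cosα_i.
Slice 1: Δl = 1.4/cos2.5° = 1.401 m; N'_1 = 34·cos2.5° = 34.0; c'Δl = 14.29; W sinα = 1.5
Slice 2: Δl = 1.4/cos17.6° = 1.469 m; N'_2 = 77·cos17.6° = 73.4; c'Δl = 14.98; W sinα = 23.3
Slice 3: Δl = 2.7/cos42.7° = 3.674 m; N'_3 = 92·cos42.7° = 67.6; c'Δl = 37.47; W sinα = 62.4
Σc'Δl = 66.7 kN/m; ΣN' = 175.0 kN/m; ΣW sinα = 87.2 kN/m
Resisting = 66.7 + 175.0·tan23.6° = 66.7 + 76.4 = 143.2 kN/m
FS = 143.2 / 87.2 = 1.643

FS = 1.64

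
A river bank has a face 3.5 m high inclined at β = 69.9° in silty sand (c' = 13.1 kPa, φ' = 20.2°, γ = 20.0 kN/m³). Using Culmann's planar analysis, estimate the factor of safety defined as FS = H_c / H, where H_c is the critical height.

H_c = (4c'/γ) · sinβ cosφ' / [1 − cos(β − φ')]
    = (4·13.1/20.0) · sin69.9°·cos20.2° / [1 − cos49.7°]
    = 2.620 · 0.8813 / 0.3532 = 6.54 m
FS = H_c / H = 6.54 / 3.5 = 1.868

FS = 1.87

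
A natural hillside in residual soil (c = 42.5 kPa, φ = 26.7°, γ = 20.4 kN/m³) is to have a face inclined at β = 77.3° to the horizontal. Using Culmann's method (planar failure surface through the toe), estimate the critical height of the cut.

H_c = 19.88 m

Culmann's analysis gives the critical failure plane at α_cr = (β + φ)/2 = (77.3 + 26.7)/2 = 52.0°, and the critical height
H_c = (4c/γ) · sinβ cosφ / [1 − cos(β − φ)]
    = (4·42.5/20.4) · sin77.3°·cos26.7° / [1 − cos(50.6°)]
    = 8.333 · 0.9755·0.8934 / [1 − 0.6347]
    = 8.333 · 0.8715 / 0.3653
    = 19.88 m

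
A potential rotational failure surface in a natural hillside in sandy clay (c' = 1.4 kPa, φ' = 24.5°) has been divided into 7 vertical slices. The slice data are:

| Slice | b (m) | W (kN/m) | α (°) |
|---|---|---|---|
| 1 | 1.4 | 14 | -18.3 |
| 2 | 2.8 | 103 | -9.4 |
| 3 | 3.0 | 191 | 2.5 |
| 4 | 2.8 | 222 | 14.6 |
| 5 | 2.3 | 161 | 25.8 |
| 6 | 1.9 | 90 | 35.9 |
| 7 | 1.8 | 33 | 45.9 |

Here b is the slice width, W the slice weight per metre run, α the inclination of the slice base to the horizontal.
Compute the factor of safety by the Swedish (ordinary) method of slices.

FS = 1.96

Ordinary method of slices: FS = Σ[c'·Δl_i + (W_i cosα_i)·tanφ'] / Σ W_i sinα_i, with Δl_i = b_i / cosα_i.
Slice 1: Δl = 1.4/cos(-18.3°) = 1.475 m; N'_1 = 14·cos(-18.3°) = 13.3; c'Δl = 2.06; W sinα = -4.4
Slice 2: Δl = 2.8/cos(-9.4°) = 2.838 m; N'_2 = 103·cos(-9.4°) = 101.6; c'Δl = 3.97; W sinα = -16.8
Slice 3: Δl = 3.0/cos2.5° = 3.003 m; N'_3 = 191·cos2.5° = 190.8; c'Δl = 4.20; W sinα = 8.3
Slice 4: Δl = 2.8/cos14.6° = 2.893 m; N'_4 = 222·cos14.6° = 214.8; c'Δl = 4.05; W sinα = 56.0
Slice 5: Δl = 2.3/cos25.8° = 2.555 m; N'_5 = 161·cos25.8° = 145.0; c'Δl = 3.58; W sinα = 70.1
Slice 6: Δl = 1.9/cos35.9° = 2.346 m; N'_6 = 90·cos35.9° = 72.9; c'Δl = 3.28; W sinα = 52.8
Slice 7: Δl = 1.8/cos45.9° = 2.587 m; N'_7 = 33·cos45.9° = 23.0; c'Δl = 3.62; W sinα = 23.7
Σc'Δl = 24.8 kN/m; ΣN' = 761.4 kN/m; ΣW sinα = 189.6 kN/m
Resisting = 24.8 + 761.4·tan24.5° = 24.8 + 347.0 = 371.8 kN/m
FS = 371.8 / 189.6 = 1.961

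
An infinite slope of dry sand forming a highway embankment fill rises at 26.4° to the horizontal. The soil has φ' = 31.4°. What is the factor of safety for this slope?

For a dry cohesionless infinite slope the factor of safety is FS = tanφ' / tanβ.
FS = tan31.4° / tan26.4° = 0.6104 / 0.4964 = 1.230

FS = 1.23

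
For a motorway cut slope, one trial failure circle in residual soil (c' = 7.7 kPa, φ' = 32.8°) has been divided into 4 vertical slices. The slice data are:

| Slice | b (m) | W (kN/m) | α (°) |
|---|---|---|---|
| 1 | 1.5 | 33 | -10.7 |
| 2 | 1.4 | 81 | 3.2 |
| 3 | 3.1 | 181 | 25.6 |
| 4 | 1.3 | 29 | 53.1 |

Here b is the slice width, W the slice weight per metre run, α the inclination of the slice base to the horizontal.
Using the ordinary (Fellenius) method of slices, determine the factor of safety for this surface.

FS = 2.56

Ordinary method of slices: FS = Σ[c'·Δl_i + (W_i cosα_i)·tanφ'] / Σ W_i sinα_i, with Δl_i = b_i / cosα_i.
Slice 1: Δl = 1.5/cos(-10.7°) = 1.527 m; N'_1 = 33·cos(-10.7°) = 32.4; c'Δl = 11.75; W sinα = -6.1
Slice 2: Δl = 1.4/cos3.2° = 1.402 m; N'_2 = 81·cos3.2° = 80.9; c'Δl = 10.80; W sinα = 4.5
Slice 3: Δl = 3.1/cos25.6° = 3.437 m; N'_3 = 181·cos25.6° = 163.2; c'Δl = 26.47; W sinα = 78.2
Slice 4: Δl = 1.3/cos53.1° = 2.165 m; N'_4 = 29·cos53.1° = 17.4; c'Δl = 16.67; W sinα = 23.2
Σc'Δl = 65.7 kN/m; ΣN' = 293.9 kN/m; ΣW sinα = 99.8 kN/m
Resisting = 65.7 + 293.9·tan32.8° = 65.7 + 189.4 = 255.1 kN/m
FS = 255.1 / 99.8 = 2.557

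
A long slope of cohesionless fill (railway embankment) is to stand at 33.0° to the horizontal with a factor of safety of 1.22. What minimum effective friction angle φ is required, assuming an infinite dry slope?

FS = tanφ/tanβ ⇒ tanφ = FS · tanβ = 1.22 · tan33.0° = 0.7923
φ = arctan(0.7923) = 38.39°

φ = 38.4°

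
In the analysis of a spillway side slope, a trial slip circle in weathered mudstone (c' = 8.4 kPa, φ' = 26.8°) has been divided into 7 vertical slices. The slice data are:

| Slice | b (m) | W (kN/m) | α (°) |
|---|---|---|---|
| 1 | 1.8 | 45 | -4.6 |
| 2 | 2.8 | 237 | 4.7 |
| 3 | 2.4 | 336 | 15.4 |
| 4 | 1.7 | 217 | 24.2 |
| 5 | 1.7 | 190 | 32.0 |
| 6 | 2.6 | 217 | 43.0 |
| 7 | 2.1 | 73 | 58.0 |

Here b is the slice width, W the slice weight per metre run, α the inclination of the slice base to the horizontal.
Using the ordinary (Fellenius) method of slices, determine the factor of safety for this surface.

Ordinary method of slices: FS = Σ[c'·Δl_i + (W_i cosα_i)·tanφ'] / Σ W_i sinα_i, with Δl_i = b_i / cosα_i.
Slice 1: Δl = 1.8/cos(-4.6°) = 1.806 m; N'_1 = 45·cos(-4.6°) = 44.9; c'Δl = 15.17; W sinα = -3.6
Slice 2: Δl = 2.8/cos4.7° = 2.809 m; N'_2 = 237·cos4.7° = 236.2; c'Δl = 23.60; W sinα = 19.4
Slice 3: Δl = 2.4/cos15.4° = 2.489 m; N'_3 = 336·cos15.4° = 323.9; c'Δl = 20.91; W sinα = 89.2
Slice 4: Δl = 1.7/cos24.2° = 1.864 m; N'_4 = 217·cos24.2° = 197.9; c'Δl = 15.66; W sinα = 89.0
Slice 5: Δl = 1.7/cos32.0° = 2.005 m; N'_5 = 190·cos32.0° = 161.1; c'Δl = 16.84; W sinα = 100.7
Slice 6: Δl = 2.6/cos43.0° = 3.555 m; N'_6 = 217·cos43.0° = 158.7; c'Δl = 29.86; W sinα = 148.0
Slice 7: Δl = 2.1/cos58.0° = 3.963 m; N'_7 = 73·cos58.0° = 38.7; c'Δl = 33.29; W sinα = 61.9
Σc'Δl = 155.3 kN/m; ΣN' = 1161.4 kN/m; ΣW sinα = 504.6 kN/m
Resisting = 155.3 + 1161.4·tan26.8° = 155.3 + 586.7 = 742.0 kN/m
FS = 742.0 / 504.6 = 1.471

FS = 1.47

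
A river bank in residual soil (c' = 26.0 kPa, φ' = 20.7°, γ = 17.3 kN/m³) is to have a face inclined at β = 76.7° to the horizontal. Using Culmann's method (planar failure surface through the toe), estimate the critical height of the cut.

H_c = 12.42 m

Culmann's analysis gives the critical failure plane at α_cr = (β + φ')/2 = (76.7 + 20.7)/2 = 48.7°, and the critical height
H_c = (4c'/γ) · sinβ cosφ' / [1 − cos(β − φ')]
    = (4·26.0/17.3) · sin76.7°·cos20.7° / [1 − cos(56.0°)]
    = 6.012 · 0.9732·0.9354 / [1 − 0.5592]
    = 6.012 · 0.9104 / 0.4408
    = 12.42 m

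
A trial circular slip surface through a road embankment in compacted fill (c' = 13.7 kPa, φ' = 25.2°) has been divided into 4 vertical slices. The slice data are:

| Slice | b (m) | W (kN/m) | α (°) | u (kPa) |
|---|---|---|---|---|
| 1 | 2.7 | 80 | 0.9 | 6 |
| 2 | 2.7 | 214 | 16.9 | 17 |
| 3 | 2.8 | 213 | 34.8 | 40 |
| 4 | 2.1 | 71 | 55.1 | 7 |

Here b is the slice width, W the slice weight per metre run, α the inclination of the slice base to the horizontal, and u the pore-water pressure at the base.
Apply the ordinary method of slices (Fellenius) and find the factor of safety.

Ordinary method of slices: FS = Σ[c'·Δl_i + (W_i cosα_i − u_i·Δl_i)·tanφ'] / Σ W_i sinα_i, with Δl_i = b_i / cosα_i.
Slice 1: Δl = 2.7/cos0.9° = 2.700 m; N'_1 = 80·cos0.9° − 6·2.700 = 63.8; c'Δl = 36.99; W sinα = 1.3
Slice 2: Δl = 2.7/cos16.9° = 2.822 m; N'_2 = 214·cos16.9° − 17·2.822 = 156.8; c'Δl = 38.66; W sinα = 62.2
Slice 3: Δl = 2.8/cos34.8° = 3.410 m; N'_3 = 213·cos34.8° − 40·3.410 = 38.5; c'Δl = 46.72; W sinα = 121.6
Slice 4: Δl = 2.1/cos55.1° = 3.670 m; N'_4 = 71·cos55.1° − 7·3.670 = 14.9; c'Δl = 50.28; W sinα = 58.2
Σc'Δl = 172.7 kN/m; ΣN' = 274.0 kN/m; ΣW sinα = 243.3 kN/m
Resisting = 172.7 + 274.0·tan25.2° = 172.7 + 128.9 = 301.6 kN/m
FS = 301.6 / 243.3 = 1.240

FS = 1.24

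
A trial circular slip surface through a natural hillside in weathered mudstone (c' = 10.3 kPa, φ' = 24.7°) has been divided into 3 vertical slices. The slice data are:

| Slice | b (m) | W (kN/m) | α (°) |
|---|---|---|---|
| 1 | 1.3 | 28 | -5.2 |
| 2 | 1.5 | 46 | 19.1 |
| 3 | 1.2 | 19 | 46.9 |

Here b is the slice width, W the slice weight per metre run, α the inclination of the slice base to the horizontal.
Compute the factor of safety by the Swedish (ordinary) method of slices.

FS = 3.28

Ordinary method of slices: FS = Σ[c'·Δl_i + (W_i cosα_i)·tanφ'] / Σ W_i sinα_i, with Δl_i = b_i / cosα_i.
Slice 1: Δl = 1.3/cos(-5.2°) = 1.305 m; N'_1 = 28·cos(-5.2°) = 27.9; c'Δl = 13.45; W sinα = -2.5
Slice 2: Δl = 1.5/cos19.1° = 1.587 m; N'_2 = 46·cos19.1° = 43.5; c'Δl = 16.35; W sinα = 15.1
Slice 3: Δl = 1.2/cos46.9° = 1.756 m; N'_3 = 19·cos46.9° = 13.0; c'Δl = 18.09; W sinα = 13.9
Σc'Δl = 47.9 kN/m; ΣN' = 84.3 kN/m; ΣW sinα = 26.4 kN/m
Resisting = 47.9 + 84.3·tan24.7° = 47.9 + 38.8 = 86.7 kN/m
FS = 86.7 / 26.4 = 3.285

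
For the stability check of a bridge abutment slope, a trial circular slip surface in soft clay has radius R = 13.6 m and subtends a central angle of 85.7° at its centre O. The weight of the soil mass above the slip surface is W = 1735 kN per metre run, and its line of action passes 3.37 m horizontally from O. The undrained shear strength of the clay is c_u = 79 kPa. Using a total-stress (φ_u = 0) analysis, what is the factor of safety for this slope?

FS = 3.74

Taking moments about the centre O, the resisting moment is provided by the undrained shear strength acting along the arc:
Arc length L_a = R·θ = 13.6·(85.7°·π/180) = 13.6·1.4957 = 20.34 m
M_R = c_u·L_a·R = 79·20.34·13.6 = 21855.6 kN·m/m
M_D = W·d = 1735·3.37 = 5846.9 kN·m/m
FS = M_R / M_D = 21855.6 / 5846.9 = 3.738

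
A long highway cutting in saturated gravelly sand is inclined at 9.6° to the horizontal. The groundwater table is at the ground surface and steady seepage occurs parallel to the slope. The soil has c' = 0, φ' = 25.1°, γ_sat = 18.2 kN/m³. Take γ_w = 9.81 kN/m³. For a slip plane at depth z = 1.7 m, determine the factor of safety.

With seepage parallel to the slope and the water table at the surface, the effective normal stress on the slip plane uses the buoyant unit weight γ' = γ_sat − γ_w while the driving shear stress uses γ_sat:
FS = [c' + γ' z cos²β tanφ'] / [γ_sat z sinβ cosβ]
(For c' = 0 this reduces to FS = (γ'/γ_sat)·tanφ'/tanβ.)
γ' = 18.2 − 9.81 = 8.39 kN/m³
Numerator = 0.0 + 8.39·1.7·cos²9.6°·tan25.1° = 0.0 + 8.39·1.7·0.9722·0.4684 = 6.495 kPa
Denominator = 18.2·1.7·sin9.6°·cos9.6° = 18.2·1.7·0.1668·0.9860 = 5.088 kPa
FS = 6.495 / 5.088 = 1.277

FS = 1.28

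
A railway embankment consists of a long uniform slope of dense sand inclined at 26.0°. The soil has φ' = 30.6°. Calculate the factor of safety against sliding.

For a dry cohesionless infinite slope the factor of safety is FS = tanφ' / tanβ.
FS = tan30.6° / tan26.0° = 0.5914 / 0.4877 = 1.213

FS = 1.21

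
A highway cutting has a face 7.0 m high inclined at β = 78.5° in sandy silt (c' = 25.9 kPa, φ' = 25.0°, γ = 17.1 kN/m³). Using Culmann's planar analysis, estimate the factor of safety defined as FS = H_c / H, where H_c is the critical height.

H_c = (4c'/γ) · sinβ cosφ' / [1 − cos(β − φ')]
    = (4·25.9/17.1) · sin78.5°·cos25.0° / [1 − cos53.5°]
    = 6.058 · 0.8881 / 0.4052 = 13.28 m
FS = H_c / H = 13.28 / 7.0 = 1.897

FS = 1.90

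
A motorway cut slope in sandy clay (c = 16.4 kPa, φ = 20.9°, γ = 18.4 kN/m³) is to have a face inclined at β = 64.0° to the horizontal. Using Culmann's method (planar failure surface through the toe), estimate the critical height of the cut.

Culmann's analysis gives the critical failure plane at α_cr = (β + φ)/2 = (64.0 + 20.9)/2 = 42.5°, and the critical height
H_c = (4c/γ) · sinβ cosφ / [1 − cos(β − φ)]
    = (4·16.4/18.4) · sin64.0°·cos20.9° / [1 − cos(43.1°)]
    = 3.565 · 0.8988·0.9342 / [1 − 0.7302]
    = 3.565 · 0.8397 / 0.2698
    = 11.09 m

H_c = 11.09 m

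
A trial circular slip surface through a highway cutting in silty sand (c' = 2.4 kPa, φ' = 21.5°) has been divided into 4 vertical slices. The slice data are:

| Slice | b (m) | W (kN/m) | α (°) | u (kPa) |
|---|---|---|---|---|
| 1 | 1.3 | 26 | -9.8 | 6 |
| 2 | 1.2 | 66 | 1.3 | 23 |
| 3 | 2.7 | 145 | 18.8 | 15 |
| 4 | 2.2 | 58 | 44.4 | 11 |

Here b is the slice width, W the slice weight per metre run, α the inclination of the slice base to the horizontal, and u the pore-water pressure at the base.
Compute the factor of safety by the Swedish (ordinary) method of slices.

FS = 0.98

Ordinary method of slices: FS = Σ[c'·Δl_i + (W_i cosα_i − u_i·Δl_i)·tanφ'] / Σ W_i sinα_i, with Δl_i = b_i / cosα_i.
Slice 1: Δl = 1.3/cos(-9.8°) = 1.319 m; N'_1 = 26·cos(-9.8°) − 6·1.319 = 17.7; c'Δl = 3.17; W sinα = -4.4
Slice 2: Δl = 1.2/cos1.3° = 1.200 m; N'_2 = 66·cos1.3° − 23·1.200 = 38.4; c'Δl = 2.88; W sinα = 1.5
Slice 3: Δl = 2.7/cos18.8° = 2.852 m; N'_3 = 145·cos18.8° − 15·2.852 = 94.5; c'Δl = 6.85; W sinα = 46.7
Slice 4: Δl = 2.2/cos44.4° = 3.079 m; N'_4 = 58·cos44.4° − 11·3.079 = 7.6; c'Δl = 7.39; W sinα = 40.6
Σc'Δl = 20.3 kN/m; ΣN' = 158.1 kN/m; ΣW sinα = 84.4 kN/m
Resisting = 20.3 + 158.1·tan21.5° = 20.3 + 62.3 = 82.6 kN/m
FS = 82.6 / 84.4 = 0.979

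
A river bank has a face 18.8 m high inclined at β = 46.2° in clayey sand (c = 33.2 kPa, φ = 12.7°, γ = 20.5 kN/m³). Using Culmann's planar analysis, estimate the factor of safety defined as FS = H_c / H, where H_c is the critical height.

FS = 1.46

H_c = (4c/γ) · sinβ cosφ / [1 − cos(β − φ)]
    = (4·33.2/20.5) · sin46.2°·cos12.7° / [1 − cos33.5°]
    = 6.478 · 0.7041 / 0.1661 = 27.46 m
FS = H_c / H = 27.46 / 18.8 = 1.461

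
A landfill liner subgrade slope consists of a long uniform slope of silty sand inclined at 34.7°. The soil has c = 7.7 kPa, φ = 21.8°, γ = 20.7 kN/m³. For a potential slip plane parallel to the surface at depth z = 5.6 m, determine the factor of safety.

FS = 0.72

For an infinite slope with a slip plane parallel to the surface (no pore pressure): FS = [c + γz cos²β tanφ] / [γz sinβ cosβ].
γz = 20.7·5.6 = 115.92 kN/m²
Numerator = 7.7 + 115.92·cos²34.7°·tan21.8° = 7.7 + 115.92·0.6759·0.4000 = 39.039 kPa
Denominator = 115.92·sin34.7°·cos34.7° = 115.92·0.5693·0.8221 = 54.254 kPa
FS = 39.039 / 54.254 = 0.720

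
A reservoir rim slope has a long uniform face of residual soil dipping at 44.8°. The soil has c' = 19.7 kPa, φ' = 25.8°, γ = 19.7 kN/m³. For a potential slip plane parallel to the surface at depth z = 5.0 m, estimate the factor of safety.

FS = 0.89

For an infinite slope with a slip plane parallel to the surface (no pore pressure): FS = [c' + γz cos²β tanφ'] / [γz sinβ cosβ].
γz = 19.7·5.0 = 98.50 kN/m²
Numerator = 19.7 + 98.50·cos²44.8°·tan25.8° = 19.7 + 98.50·0.5035·0.4834 = 43.675 kPa
Denominator = 98.50·sin44.8°·cos44.8° = 98.50·0.7046·0.7096 = 49.249 kPa
FS = 43.675 / 49.249 = 0.887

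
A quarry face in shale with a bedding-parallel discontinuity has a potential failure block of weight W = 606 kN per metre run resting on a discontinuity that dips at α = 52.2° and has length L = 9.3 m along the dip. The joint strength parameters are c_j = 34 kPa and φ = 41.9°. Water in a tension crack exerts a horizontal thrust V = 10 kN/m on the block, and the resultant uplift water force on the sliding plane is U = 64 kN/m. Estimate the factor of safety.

FS = 1.21

Resolving the block weight along and normal to the plane and applying the Mohr–Coulomb strength on the joint:
N' = W cosα − U − V sinα = 606·cos52.2° − 64 − 10·sin52.2° = 299.5 kN/m
Driving force T = W sinα + V cosα = 606·sin52.2° + 10·cos52.2° = 485.0 kN/m
Resisting force R = c_j·L + N'·tanφ = 34·9.3 + 299.5·tan41.9° = 316.2 + 268.7 = 584.9 kN/m
FS = R / T = 584.9 / 485.0 = 1.206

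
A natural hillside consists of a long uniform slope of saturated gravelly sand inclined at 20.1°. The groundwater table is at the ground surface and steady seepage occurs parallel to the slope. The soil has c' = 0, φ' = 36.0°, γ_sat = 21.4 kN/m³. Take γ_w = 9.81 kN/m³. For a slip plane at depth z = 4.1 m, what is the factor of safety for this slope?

With seepage parallel to the slope and the water table at the surface, the effective normal stress on the slip plane uses the buoyant unit weight γ' = γ_sat − γ_w while the driving shear stress uses γ_sat:
FS = [c' + γ' z cos²β tanφ'] / [γ_sat z sinβ cosβ]
(For c' = 0 this reduces to FS = (γ'/γ_sat)·tanφ'/tanβ.)
γ' = 21.4 − 9.81 = 11.59 kN/m³
Numerator = 0.0 + 11.59·4.1·cos²20.1°·tan36.0° = 0.0 + 11.59·4.1·0.8819·0.7265 = 30.447 kPa
Denominator = 21.4·4.1·sin20.1°·cos20.1° = 21.4·4.1·0.3437·0.9391 = 28.316 kPa
FS = 30.447 / 28.316 = 1.075

FS = 1.08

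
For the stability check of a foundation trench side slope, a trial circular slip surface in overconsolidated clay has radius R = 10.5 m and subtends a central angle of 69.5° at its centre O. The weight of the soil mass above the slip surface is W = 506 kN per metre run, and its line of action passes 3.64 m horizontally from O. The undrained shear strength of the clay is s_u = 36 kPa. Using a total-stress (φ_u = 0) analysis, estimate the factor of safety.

Taking moments about the centre O, the resisting moment is provided by the undrained shear strength acting along the arc:
Arc length L_a = R·θ = 10.5·(69.5°·π/180) = 10.5·1.2130 = 12.74 m
M_R = s_u·L_a·R = 36·12.74·10.5 = 4814.4 kN·m/m
M_D = W·d = 506·3.64 = 1841.8 kN·m/m
FS = M_R / M_D = 4814.4 / 1841.8 = 2.614

FS = 2.61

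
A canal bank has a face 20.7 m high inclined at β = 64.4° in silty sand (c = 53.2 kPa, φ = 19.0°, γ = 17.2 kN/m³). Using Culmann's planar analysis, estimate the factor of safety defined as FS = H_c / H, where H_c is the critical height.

H_c = (4c/γ) · sinβ cosφ / [1 − cos(β − φ)]
    = (4·53.2/17.2) · sin64.4°·cos19.0° / [1 − cos45.4°]
    = 12.372 · 0.8527 / 0.2978 = 35.42 m
FS = H_c / H = 35.42 / 20.7 = 1.711

FS = 1.71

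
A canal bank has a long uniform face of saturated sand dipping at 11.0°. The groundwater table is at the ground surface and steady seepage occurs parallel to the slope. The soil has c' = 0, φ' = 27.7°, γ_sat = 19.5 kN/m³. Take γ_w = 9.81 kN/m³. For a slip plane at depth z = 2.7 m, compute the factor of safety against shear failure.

With seepage parallel to the slope and the water table at the surface, the effective normal stress on the slip plane uses the buoyant unit weight γ' = γ_sat − γ_w while the driving shear stress uses γ_sat:
FS = [c' + γ' z cos²β tanφ'] / [γ_sat z sinβ cosβ]
(For c' = 0 this reduces to FS = (γ'/γ_sat)·tanφ'/tanβ.)
γ' = 19.5 − 9.81 = 9.69 kN/m³
Numerator = 0.0 + 9.69·2.7·cos²11.0°·tan27.7° = 0.0 + 9.69·2.7·0.9636·0.5250 = 13.236 kPa
Denominator = 19.5·2.7·sin11.0°·cos11.0° = 19.5·2.7·0.1908·0.9816 = 9.862 kPa
FS = 13.236 / 9.862 = 1.342

FS = 1.34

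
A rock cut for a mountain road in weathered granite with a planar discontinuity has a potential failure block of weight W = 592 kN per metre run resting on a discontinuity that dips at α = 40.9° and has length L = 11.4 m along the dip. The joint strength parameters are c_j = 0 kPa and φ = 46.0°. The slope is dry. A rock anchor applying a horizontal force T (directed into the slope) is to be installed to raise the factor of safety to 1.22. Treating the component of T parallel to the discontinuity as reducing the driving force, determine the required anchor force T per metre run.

Resolving forces along and normal to the sliding plane, with the horizontal anchor force T adding T·sinα to the effective normal force and T·cosα acting up the plane against the driving force:
FS = [c_jL + (W cosα + T sinα) tanφ] / [W sinα − T cosα]
Without the anchor: N' = 447.5 kN/m, driving T_d = 387.6 kN/m, resisting R = 0·11.4 + 447.5·tan46.0° = 463.4 kN/m, FS = 1.20.
Setting FS = 1.22 and solving for T:
1.22·(387.6 − T cos40.9°) = 463.4 + T sin40.9°·tan46.0°
T·(sin40.9°·tan46.0° + 1.22·cos40.9°) = 1.22·387.6 − 463.4
T·(0.6547·1.0355 + 1.22·0.7559) = 472.9 − 463.4 = 9.5
T·1.6001 = 9.5
T = 5.9 kN/m

T = 6 kN/m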